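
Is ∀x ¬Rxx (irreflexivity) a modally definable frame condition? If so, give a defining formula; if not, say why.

Modal frame validity is preserved under surjective bounded morphisms.
The 4-cycle (worlds 0,1,2,3 with 0→1→2→3→0) is irreflexive, and the map sending every world to a single reflexive point • is a surjective bounded morphism (forth: every edge maps to (•,•); back: every world has a successor). So any modal formula valid on the 4-cycle is also valid on the reflexive point, which is not irreflexive.
So the class is not modally definable.

Not modally definable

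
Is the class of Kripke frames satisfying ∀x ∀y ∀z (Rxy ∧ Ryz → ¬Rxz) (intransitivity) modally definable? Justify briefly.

If a class were modally definable it would be closed under surjective bounded morphisms (Goldblatt–Thomason).
The 7-cycle (worlds w0,w1,w2,w3,w4,w5,w6 with w0→w1→w2→w3→w4→w5→w6→w0) is intransitive. Mapping every world to a single reflexive point • is a surjective bounded morphism; the reflexive point is not intransitive (R••∧R•• but R••).
So the class is not modally definable.

No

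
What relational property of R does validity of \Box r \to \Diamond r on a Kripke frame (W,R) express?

seriality

Suppose □r→◇r is valid. At any x set V(r)=W. Then □r at x, so ◇r at x, so x has a successor.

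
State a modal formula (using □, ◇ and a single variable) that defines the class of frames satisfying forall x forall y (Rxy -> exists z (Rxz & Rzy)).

A defining formula is □□ψ → □ψ (the C4 axiom).
Suppose □□ψ→□ψ is valid. Take Rxy and set V(ψ)={w : xR²w}. Then □□ψ at x, so □ψ at x, so ψ at y, i.e. ∃z(Rxz∧Rzy).

□□ψ → □ψ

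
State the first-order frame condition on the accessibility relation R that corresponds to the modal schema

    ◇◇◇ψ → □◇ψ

∀x ∀y ∀z ((xR³y ∧ xRz) → ∃w (y = w ∧ zRw))

This is a Sahlqvist (Geach-type) schema ◇^3□^0ψ → □^1◇^1ψ.
Minimal-valuation argument: fix x; take any y with xR^3y and any z with xR^1z. Set V(ψ) to the set of worlds R-reachable from y in exactly 0 steps. Then □^0ψ holds at y, so the antecedent holds at x; validity forces ◇^1ψ at z, giving a w with zR^1w and yR^0w.
First-order correspondent: ∀x ∀y ∀z ((xR³y ∧ xRz) → ∃w (y = w ∧ zRw)).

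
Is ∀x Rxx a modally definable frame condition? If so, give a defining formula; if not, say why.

Yes: it is reflexivity, defined by the T schema □p → p.

Yes — defined by □p → p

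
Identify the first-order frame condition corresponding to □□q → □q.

Suppose □□q→□q is valid. Take Rxy and set V(q)={w : xR²w}. Then □□q at x, so □q at x, so q at y, i.e. ∃z(Rxz∧Rzy).
Conversely, on a frame with density the schema holds at every world under every valuation.
So the correspondent is density.

Density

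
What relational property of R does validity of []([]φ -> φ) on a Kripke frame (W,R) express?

Suppose □(□φ→φ) is valid. Take Rxy and set V(φ)={w : Ryw}. Then at y, □φ holds; since □(□φ→φ) at x, □φ→φ at y, so φ at y, i.e. Ryy.
Conversely, on a frame with shift-reflexivity the schema holds at every world under every valuation.
Frame condition: forall x forall y (Rxy -> Ryy).

Shift-reflexivity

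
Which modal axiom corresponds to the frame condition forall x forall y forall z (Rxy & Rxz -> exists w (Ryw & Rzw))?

◇□r → □◇r

A defining formula is ◇□r → □◇r (the .2 axiom).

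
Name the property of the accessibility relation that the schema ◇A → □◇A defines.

the Euclidean property

Suppose ◇A→□◇A is valid. Take Rxy, Rxz and set V(A)={y}. Then ◇A at x, so □◇A at x, so ◇A at z, so some w with Rzw has A; w=y, i.e. Rzy. By symmetry of the argument, Ryz.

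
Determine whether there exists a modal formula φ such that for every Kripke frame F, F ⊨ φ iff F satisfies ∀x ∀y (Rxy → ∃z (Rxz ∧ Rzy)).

Yes: it is density, defined by the C4 schema □□q → □q.
Suppose □□q→□q is valid. Take Rxy and set V(q)={w : xR²w}. Then □□q at x, so □q at x, so q at y, i.e. ∃z(Rxz∧Rzy).

Definable; □□q → □q defines it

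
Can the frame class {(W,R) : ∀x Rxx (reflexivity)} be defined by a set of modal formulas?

Yes — defined by □q → q

The condition is reflexivity. A defining modal formula is □q → q.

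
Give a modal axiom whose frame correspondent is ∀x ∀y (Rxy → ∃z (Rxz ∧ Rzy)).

The condition is density. The C4 schema □□s → □s defines it.
Suppose □□s→□s is valid. Take Rxy and set V(s)={w : xR²w}. Then □□s at x, so □s at x, so s at y, i.e. ∃z(Rxz∧Rzy).

□□s → □s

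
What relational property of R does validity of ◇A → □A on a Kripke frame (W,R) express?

Suppose ◇A→□A is valid. Take Rxy, Rxz and set V(A)={y}. Then ◇A at x, so □A at x, so A at z, i.e. z=y.

partial functionality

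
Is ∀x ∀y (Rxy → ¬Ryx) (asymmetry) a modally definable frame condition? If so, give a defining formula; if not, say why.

Modal frame validity is preserved under surjective bounded morphisms.
The 5-cycle (worlds w0,w1,w2,w3,w4 with w0→w1→w2→w3→w4→w0) is asymmetric. Mapping every world to a single reflexive point • is a surjective bounded morphism, and the reflexive point is not asymmetric (R•• but asymmetry requires ¬R••).
So no modal formula (or set of formulas) defines exactly the asymmetric frames.

Not modally definable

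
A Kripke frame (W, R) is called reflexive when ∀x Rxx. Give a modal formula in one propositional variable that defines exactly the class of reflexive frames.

□r → r

This is reflexivity; the standard corresponding axiom is T: □r → r.
Suppose □r→r is valid. At any x set V(r)={w : Rxw}. Then □r holds at x, so r holds at x, i.e. Rxx.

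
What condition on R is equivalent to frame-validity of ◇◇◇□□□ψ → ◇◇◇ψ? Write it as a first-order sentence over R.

∀x ∀y (xR³y → ∃w (yR³w ∧ xR³w))

This is a Sahlqvist (Geach-type) schema ◇^3□^3ψ → □^0◇^3ψ.
Minimal-valuation argument: fix x; take any y with xR^3y and any z with xR^0z. Set V(ψ) to the set of worlds R-reachable from y in exactly 3 steps. Then □^3ψ holds at y, so the antecedent holds at x; validity forces ◇^3ψ at z, giving a w with zR^3w and yR^3w.
First-order correspondent: ∀x ∀y (xR³y → ∃w (yR³w ∧ xR³w)).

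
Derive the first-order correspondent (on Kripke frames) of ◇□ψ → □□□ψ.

∀x ∀y ∀z ((xRy ∧ xR³z) → ∃w (yRw ∧ z = w))

This is a Sahlqvist (Geach-type) schema ◇^1□^1ψ → □^3◇^0ψ.
First-order correspondent: ∀x ∀y ∀z ((xRy ∧ xR³z) → ∃w (yRw ∧ z = w)).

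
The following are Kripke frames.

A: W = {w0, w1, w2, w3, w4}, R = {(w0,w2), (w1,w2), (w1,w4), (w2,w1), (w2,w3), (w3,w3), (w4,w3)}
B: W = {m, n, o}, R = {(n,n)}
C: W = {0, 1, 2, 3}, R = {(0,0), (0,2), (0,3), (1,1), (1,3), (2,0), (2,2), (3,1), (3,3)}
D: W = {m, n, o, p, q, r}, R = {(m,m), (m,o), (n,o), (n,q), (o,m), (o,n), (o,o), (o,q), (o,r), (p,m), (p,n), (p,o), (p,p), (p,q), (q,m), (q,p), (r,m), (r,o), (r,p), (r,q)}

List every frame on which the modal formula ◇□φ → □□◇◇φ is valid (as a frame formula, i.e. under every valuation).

B, D

Frame correspondent (Sahlqvist): ∀x ∀y ∀z ((xRy ∧ xR²z) → ∃w (yRw ∧ zR²w)) — i.e. a generalized confluence (Geach) condition.
A: fails — w2Rw1, w2R²w3 but no w with w1Rw and w3R²w.
B: satisfies the condition.
C: fails — 0R2, 0R²1 but no w with 2Rw and 1R²w.
D: satisfies the condition.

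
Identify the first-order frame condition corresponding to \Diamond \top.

seriality: \forall x \exists y Rxy

◇⊤ holds at w iff w has a successor, so frame-validity of ◇⊤ is exactly seriality. Equivalently via □q → ◇q:
Suppose □q→◇q is valid. At any x set V(q)=W. Then □q at x, so ◇q at x, so x has a successor.
Conversely, on a frame with seriality the schema holds at every world under every valuation.
So the correspondent is seriality.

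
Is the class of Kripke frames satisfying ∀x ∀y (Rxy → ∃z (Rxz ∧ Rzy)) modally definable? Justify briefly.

Yes, by □□p → □p

Yes: it is density, defined by the C4 schema □□p → □p.
Suppose □□p→□p is valid. Take Rxy and set V(p)={w : xR²w}. Then □□p at x, so □p at x, so p at y, i.e. ∃z(Rxz∧Rzy).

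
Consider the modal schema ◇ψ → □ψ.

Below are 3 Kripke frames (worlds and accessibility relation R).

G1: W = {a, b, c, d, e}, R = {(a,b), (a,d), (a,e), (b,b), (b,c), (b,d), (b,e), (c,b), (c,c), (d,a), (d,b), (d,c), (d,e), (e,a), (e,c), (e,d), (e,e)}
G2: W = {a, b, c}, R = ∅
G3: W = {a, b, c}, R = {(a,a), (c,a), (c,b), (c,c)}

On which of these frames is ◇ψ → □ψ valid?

The schema corresponds to partial functionality: ∀x ∀y ∀z (Rxy ∧ Rxz → y = z).
G1: fails — a sees both b and d.
G2: condition met.
G3: fails — c sees both a and b.
Valid on: G2.

G2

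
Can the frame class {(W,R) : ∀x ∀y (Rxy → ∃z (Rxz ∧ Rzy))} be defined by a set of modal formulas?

Yes, by □□q → □q

Yes: it is density, defined by the C4 schema □□q → □q.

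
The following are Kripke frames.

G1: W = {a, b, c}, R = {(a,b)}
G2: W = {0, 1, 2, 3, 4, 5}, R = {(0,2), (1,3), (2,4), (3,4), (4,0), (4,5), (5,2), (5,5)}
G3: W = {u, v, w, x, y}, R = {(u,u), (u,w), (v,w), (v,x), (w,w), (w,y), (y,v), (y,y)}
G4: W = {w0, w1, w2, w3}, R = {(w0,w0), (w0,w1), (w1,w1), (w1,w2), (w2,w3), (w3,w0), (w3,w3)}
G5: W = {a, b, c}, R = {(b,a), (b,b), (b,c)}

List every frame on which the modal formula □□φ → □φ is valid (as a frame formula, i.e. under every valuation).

The schema corresponds to density: ∀x ∀y (Rxy → ∃z (Rxz ∧ Rzy)).
G1: fails — Rab but no z with Raz and Rzb.
G2: fails — R34 but no z with R3z and Rz4.
G3: fails — Rvx but no z with Rvz and Rzx.
G4: condition met.
G5: condition met.

G4, G5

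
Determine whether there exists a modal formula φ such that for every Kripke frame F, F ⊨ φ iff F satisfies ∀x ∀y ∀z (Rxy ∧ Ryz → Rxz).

Yes, by □q → □□q

This is a Sahlqvist condition; the 4 axiom □q → □□q defines it.
Suppose □q→□□q is valid. Take Rxy, Ryz and set V(q)={w : Rxw}. Then □q at x, so □□q at x, so □q at y, so q at z, i.e. Rxz.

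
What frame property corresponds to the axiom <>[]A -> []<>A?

convergence

Suppose ◇□A→□◇A is valid. Take Rxy, Rxz and set V(A)={w : Ryw}. Then □A at y so ◇□A at x, so □◇A at x, so ◇A at z, giving w with Rzw and Ryw.
The converse is a direct semantic check.
So the correspondent is convergence.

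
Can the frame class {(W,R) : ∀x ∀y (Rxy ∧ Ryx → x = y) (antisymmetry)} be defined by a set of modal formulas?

Any modally definable frame class is closed under surjective bounded morphisms.
The 4-cycle (worlds w0,w1,w2,w3 with w0→w1→w2→w3→w0) is antisymmetric. Sending even-indexed worlds to • and odd-indexed worlds to ∘ is a surjective bounded morphism onto the two-world frame with •↔∘, which is not antisymmetric.
So the class is not modally definable.

No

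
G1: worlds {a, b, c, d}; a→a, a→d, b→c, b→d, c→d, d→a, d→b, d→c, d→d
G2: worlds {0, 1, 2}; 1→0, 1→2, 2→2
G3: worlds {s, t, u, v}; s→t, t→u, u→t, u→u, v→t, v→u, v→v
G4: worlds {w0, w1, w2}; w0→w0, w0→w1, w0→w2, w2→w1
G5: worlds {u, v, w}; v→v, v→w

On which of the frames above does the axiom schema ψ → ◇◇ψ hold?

G1

This is the axiom for a generalized confluence (Geach) condition; its first-order frame correspondent is ∀x ∃w (x = w ∧ xR²w).
G1: holds.
G2: fails — at 0 but no w with 0=w and 0R²w.
G3: fails — at s but no w with s=w and sR²w.
G4: fails — at w1 but no w with w1=w and w1R²w.
G5: fails — at u but no t with u=t and uR²t.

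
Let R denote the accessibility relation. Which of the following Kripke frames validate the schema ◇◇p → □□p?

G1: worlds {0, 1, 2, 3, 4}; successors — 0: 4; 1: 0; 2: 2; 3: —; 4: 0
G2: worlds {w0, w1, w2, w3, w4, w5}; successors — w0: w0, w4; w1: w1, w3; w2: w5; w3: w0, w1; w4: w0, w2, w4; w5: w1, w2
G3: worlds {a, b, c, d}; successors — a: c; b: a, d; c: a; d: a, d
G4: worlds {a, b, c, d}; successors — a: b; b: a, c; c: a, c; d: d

G1

The schema corresponds to a generalized confluence (Geach) condition: ∀x ∀y ∀z ((xR²y ∧ xR²z) → ∃w (y = w ∧ z = w)).
G1: holds.
G2: fails — w0R²w0, w0R²w2 but w0 ≠ w2.
G3: fails — bR²a, bR²c but a ≠ c.
G4: fails — aR²a, aR²c but a ≠ c.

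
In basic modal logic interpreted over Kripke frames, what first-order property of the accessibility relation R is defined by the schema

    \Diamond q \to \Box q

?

Suppose ◇q→□q is valid. Take Rxy, Rxz and set V(q)={y}. Then ◇q at x, so □q at x, so q at z, i.e. z=y.

partial functionality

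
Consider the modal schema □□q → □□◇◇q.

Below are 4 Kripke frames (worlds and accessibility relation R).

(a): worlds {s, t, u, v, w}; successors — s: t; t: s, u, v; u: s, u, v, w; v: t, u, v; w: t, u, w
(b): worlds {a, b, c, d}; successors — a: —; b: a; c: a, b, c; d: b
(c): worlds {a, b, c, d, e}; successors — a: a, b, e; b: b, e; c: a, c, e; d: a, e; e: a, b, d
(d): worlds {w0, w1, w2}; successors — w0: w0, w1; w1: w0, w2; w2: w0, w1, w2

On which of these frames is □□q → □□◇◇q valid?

(a), (c), (d)

The schema corresponds to a generalized confluence (Geach) condition: ∀x ∀z (xR²z → ∃w (xR²w ∧ zR²w)).
(a): satisfies the condition.
(b): fails — cR²a but no w with cR²w and aR²w.
(c): satisfies the condition.
(d): satisfies the condition.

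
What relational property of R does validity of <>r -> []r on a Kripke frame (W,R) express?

partial functionality

This is the CD axiom.
Its frame correspondent is partial functionality — forall x forall y forall z (Rxy & Rxz -> y = z).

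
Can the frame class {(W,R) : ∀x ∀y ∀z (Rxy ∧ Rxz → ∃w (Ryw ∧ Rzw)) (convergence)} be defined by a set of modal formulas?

Yes: it is convergence, defined by the .2 schema ◇□r → □◇r.
Suppose ◇□r→□◇r is valid. Take Rxy, Rxz and set V(r)={w : Ryw}. Then □r at y so ◇□r at x, so □◇r at x, so ◇r at z, giving w with Rzw and Ryw.

Definable; ◇□r → □◇r defines it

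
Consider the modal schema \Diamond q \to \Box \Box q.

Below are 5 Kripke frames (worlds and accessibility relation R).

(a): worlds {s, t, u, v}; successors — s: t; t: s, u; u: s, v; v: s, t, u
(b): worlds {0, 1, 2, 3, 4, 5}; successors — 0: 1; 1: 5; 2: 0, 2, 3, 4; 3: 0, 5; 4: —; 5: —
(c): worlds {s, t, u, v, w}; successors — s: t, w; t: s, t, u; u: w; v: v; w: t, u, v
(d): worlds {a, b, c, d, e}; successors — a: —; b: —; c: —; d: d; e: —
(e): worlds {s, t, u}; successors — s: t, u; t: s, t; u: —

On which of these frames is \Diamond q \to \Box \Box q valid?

This is the axiom for a generalized confluence (Geach) condition; its first-order frame correspondent is \forall x \forall y \forall z ((xRy \wedge x R^2 z) \to \exists w (y = w \wedge z = w)).
(a): fails — sRt, sR²s but t ≠ s.
(b): fails — 0R1, 0R²5 but 1 ≠ 5.
(c): fails — sRt, sR²s but t ≠ s.
(d): ✓.
(e): fails — sRt, sR²s but t ≠ s.
Valid on: (d).

(d)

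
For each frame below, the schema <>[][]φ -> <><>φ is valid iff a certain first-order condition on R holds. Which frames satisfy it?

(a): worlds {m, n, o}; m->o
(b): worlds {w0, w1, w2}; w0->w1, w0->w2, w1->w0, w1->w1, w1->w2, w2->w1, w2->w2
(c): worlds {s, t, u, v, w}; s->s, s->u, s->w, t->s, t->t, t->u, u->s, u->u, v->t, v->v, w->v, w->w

(b), (c)

Frame correspondent (Sahlqvist): forall x forall y (xRy -> exists w (y R^2 w & x R^2 w)) — i.e. a generalized confluence (Geach) condition.
(a): fails — mRo but no w with oR²w and mR²w.
(b): holds.
(c): holds.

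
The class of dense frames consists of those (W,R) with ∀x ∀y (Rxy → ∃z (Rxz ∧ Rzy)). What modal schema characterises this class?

This is density; the standard corresponding axiom is C4: □□q → □q.
Suppose □□q→□q is valid. Take Rxy and set V(q)={w : xR²w}. Then □□q at x, so □q at x, so q at y, i.e. ∃z(Rxz∧Rzy).

□□q → □q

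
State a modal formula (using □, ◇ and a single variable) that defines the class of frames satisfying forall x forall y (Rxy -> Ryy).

□(□s → s)

The condition is shift-reflexivity. The T□ schema □(□s → s) defines it.
Suppose □(□s→s) is valid. Take Rxy and set V(s)={w : Ryw}. Then at y, □s holds; since □(□s→s) at x, □s→s at y, so s at y, i.e. Ryy.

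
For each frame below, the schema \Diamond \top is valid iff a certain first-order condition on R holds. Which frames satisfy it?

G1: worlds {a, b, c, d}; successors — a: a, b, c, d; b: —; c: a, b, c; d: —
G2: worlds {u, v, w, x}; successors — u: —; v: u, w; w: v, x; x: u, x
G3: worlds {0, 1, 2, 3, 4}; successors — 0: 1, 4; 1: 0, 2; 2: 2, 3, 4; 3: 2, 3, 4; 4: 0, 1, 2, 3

The schema corresponds to seriality: \forall x \exists y Rxy.
G1: fails — world b has no successor.
G2: fails — world u has no successor.
G3: satisfies the condition.
Valid on: G3.

G3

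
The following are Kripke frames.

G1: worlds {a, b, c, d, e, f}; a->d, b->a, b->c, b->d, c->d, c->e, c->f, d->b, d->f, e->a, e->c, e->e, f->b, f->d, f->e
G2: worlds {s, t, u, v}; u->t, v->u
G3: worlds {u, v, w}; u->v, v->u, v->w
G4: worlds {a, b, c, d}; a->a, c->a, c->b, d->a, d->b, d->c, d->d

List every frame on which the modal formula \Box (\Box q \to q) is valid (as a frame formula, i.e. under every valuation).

none

The schema corresponds to shift-reflexivity: \forall x \forall y (Rxy \to Ryy).
G1: fails — Rbc but not Rcc.
G2: fails — Rvu but not Ruu.
G3: fails — Ruv but not Rvv.
G4: fails — Rdc but not Rcc.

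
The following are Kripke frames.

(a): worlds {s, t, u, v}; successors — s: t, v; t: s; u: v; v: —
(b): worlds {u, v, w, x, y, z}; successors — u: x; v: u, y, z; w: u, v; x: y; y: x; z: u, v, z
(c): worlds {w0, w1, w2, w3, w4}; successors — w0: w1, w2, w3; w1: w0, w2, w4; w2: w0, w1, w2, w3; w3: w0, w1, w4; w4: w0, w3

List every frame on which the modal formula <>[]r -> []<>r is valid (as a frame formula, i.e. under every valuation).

(c)

This is the axiom for convergence; its first-order frame correspondent is forall x forall y forall z (Rxy & Rxz -> exists w (Ryw & Rzw)).
(a): fails — Rsv and Rsv but v and v have no common successor.
(b): fails — Rvz and Rvu but z and u have no common successor.
(c): condition met.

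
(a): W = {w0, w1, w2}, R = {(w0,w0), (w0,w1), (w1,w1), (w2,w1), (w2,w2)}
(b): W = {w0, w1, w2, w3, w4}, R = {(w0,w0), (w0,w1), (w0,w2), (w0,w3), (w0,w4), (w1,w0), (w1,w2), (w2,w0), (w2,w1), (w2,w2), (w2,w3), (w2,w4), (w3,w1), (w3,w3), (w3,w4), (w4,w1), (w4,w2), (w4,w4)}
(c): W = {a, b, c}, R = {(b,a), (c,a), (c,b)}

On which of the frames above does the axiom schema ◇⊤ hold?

(a), (b)

This is the axiom for seriality; its first-order frame correspondent is ∀x ∃y Rxy.
(a): satisfies the condition.
(b): satisfies the condition.
(c): fails — world a has no successor.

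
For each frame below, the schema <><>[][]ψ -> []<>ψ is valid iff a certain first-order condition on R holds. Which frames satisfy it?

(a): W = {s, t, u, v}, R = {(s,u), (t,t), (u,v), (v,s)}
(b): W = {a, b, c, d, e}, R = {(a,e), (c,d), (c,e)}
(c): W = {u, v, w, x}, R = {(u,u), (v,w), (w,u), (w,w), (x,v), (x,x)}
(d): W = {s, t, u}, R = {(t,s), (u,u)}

(b), (d)

The schema corresponds to a generalized confluence (Geach) condition: forall x forall y forall z ((x R^2 y & xRz) -> exists w (y R^2 w & zRw)).
(a): fails — sR²v, sRu but no w with vR²w and uRw.
(b): holds.
(c): fails — xR²v, xRx but no t with vR²t and xRt.
(d): holds.
Valid on: (b), (d).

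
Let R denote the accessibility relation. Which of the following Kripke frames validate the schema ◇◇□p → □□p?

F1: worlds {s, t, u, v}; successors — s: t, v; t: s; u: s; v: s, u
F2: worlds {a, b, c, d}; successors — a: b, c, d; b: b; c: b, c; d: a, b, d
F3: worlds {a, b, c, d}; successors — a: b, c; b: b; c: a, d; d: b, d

Frame correspondent (Sahlqvist): ∀x ∀y ∀z ((xR²y ∧ xR²z) → ∃w (yRw ∧ z = w)) — i.e. a generalized confluence (Geach) condition.
F1: fails — sR²s, sR²s but no w with sRw and s=w.
F2: fails — aR²a, aR²a but no w with aRw and a=w.
F3: fails — aR²a, aR²a but no w with aRw and a=w.
Valid on no frame.

none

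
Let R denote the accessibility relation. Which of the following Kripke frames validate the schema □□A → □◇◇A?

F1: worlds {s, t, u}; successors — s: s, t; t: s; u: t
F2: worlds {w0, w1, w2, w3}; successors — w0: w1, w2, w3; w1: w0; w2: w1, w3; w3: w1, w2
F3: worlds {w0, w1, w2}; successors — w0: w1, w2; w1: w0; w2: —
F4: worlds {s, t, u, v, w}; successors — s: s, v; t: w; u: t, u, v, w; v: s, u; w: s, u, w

Frame correspondent (Sahlqvist): ∀x ∀z (xRz → ∃w (xR²w ∧ zR²w)) — i.e. a generalized confluence (Geach) condition.
F1: ✓.
F2: ✓.
F3: fails — w0Rw1 but no w with w0R²w and w1R²w.
F4: ✓.
Valid on: F1, F2, F4.

F1, F2, F4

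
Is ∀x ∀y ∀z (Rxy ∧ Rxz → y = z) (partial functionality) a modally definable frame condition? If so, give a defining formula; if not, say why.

Definable; ◇p → □p defines it

The condition is partial functionality. A defining modal formula is ◇p → □p.
Suppose ◇p→□p is valid. Take Rxy, Rxz and set V(p)={y}. Then ◇p at x, so □p at x, so p at z, i.e. z=y.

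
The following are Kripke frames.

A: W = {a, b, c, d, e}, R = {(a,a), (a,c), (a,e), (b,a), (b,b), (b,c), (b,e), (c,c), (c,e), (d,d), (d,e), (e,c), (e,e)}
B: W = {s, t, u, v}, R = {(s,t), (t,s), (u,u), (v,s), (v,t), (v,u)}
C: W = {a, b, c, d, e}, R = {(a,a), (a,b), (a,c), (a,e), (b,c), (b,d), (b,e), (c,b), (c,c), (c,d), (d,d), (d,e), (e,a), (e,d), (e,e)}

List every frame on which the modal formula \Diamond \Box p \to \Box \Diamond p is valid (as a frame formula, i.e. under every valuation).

A, C

This is the axiom for convergence; its first-order frame correspondent is \forall x \forall y \forall z (Rxy \wedge Rxz \to \exists w (Ryw \wedge Rzw)).
A: ✓.
B: fails — Rvt and Rvu but t and u have no common successor.
C: ✓.
Valid on: A, C.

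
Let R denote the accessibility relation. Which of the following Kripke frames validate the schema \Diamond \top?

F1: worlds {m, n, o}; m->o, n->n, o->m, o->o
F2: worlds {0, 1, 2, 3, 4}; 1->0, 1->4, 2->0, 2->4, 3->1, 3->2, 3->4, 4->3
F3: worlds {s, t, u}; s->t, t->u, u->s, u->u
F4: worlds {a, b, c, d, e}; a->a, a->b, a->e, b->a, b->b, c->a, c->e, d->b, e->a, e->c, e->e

This is the axiom for seriality; its first-order frame correspondent is \forall x \exists y Rxy.
F1: ✓.
F2: fails — world 0 has no successor.
F3: ✓.
F4: ✓.

F1, F3, F4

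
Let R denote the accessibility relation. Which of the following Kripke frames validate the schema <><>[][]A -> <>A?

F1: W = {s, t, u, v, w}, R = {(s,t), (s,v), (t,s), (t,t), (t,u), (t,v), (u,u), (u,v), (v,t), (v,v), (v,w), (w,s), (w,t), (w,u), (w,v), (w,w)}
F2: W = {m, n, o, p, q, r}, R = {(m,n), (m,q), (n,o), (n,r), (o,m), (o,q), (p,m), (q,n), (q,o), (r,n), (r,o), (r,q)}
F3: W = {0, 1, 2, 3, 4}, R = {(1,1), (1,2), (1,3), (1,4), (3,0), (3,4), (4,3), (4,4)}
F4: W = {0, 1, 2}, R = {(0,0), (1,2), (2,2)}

F1, F2, F4

The schema corresponds to a generalized confluence (Geach) condition: forall x forall y (x R^2 y -> exists w (y R^2 w & xRw)).
F1: holds.
F2: holds.
F3: fails — 1R²0 but no w with 0R²w and 1Rw.
F4: holds.
Valid on: F1, F2, F4.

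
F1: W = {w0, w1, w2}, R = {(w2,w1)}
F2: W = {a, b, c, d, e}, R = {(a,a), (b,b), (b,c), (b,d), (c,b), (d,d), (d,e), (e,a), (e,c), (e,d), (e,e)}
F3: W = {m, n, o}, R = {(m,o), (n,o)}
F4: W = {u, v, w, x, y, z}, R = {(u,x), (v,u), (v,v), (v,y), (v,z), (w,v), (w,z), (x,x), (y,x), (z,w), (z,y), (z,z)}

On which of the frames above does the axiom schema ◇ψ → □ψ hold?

F1, F3

The schema corresponds to partial functionality: ∀x ∀y ∀z (Rxy ∧ Rxz → y = z).
F1: holds.
F2: fails — b sees both b and c.
F3: holds.
F4: fails — v sees both u and v.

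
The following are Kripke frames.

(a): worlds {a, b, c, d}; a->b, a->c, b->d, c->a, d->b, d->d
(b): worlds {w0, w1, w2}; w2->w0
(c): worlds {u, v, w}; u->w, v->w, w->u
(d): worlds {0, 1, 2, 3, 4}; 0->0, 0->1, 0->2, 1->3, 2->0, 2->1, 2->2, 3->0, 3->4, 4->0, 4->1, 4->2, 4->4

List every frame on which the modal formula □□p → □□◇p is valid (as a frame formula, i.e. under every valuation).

Frame correspondent (Sahlqvist): ∀x ∀z (xR²z → ∃w (xR²w ∧ zRw)) — i.e. a generalized confluence (Geach) condition.
(a): fails — aR²a but no w with aR²w and aRw.
(b): condition met.
(c): fails — uR²u but no t with uR²t and uRt.
(d): fails — 3R²1 but no w with 3R²w and 1Rw.
Valid on: (b).

(b)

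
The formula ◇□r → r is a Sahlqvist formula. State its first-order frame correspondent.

This is frame-equivalent to r → □◇r (substitute ¬r for r and contrapose).
Suppose r→□◇r is valid. Take Rxy and set V(r)={x}. Then r at x, so □◇r at x, so ◇r at y, so some z with Ryz has r; z=x, i.e. Ryx.
Conversely, on a frame with symmetry the schema holds at every world under every valuation.
So the correspondent is symmetry.

Symmetry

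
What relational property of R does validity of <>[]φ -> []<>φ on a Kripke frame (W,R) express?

Convergence

Suppose ◇□φ→□◇φ is valid. Take Rxy, Rxz and set V(φ)={w : Ryw}. Then □φ at y so ◇□φ at x, so □◇φ at x, so ◇φ at z, giving w with Rzw and Ryw.
Conversely, on a frame with convergence the schema holds at every world under every valuation.
So the correspondent is convergence.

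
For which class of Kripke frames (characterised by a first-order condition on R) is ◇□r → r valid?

This schema is equivalent to the B axiom r → □◇r.
It corresponds to symmetry: ∀x ∀y (Rxy → Ryx).

symmetry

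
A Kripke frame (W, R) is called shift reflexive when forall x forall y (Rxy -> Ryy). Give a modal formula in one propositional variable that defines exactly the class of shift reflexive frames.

The condition is shift-reflexivity. The T□ schema □(□r → r) defines it.
Suppose □(□r→r) is valid. Take Rxy and set V(r)={w : Ryw}. Then at y, □r holds; since □(□r→r) at x, □r→r at y, so r at y, i.e. Ryy.

□(□r → r)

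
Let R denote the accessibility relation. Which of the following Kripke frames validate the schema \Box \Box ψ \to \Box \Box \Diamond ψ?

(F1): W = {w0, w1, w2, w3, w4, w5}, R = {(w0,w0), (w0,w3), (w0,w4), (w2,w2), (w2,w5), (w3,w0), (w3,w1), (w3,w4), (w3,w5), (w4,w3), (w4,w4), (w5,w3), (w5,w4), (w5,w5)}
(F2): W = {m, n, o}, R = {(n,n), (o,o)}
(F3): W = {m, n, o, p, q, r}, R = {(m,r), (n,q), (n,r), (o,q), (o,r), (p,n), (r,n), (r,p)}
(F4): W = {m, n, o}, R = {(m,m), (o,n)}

Frame correspondent (Sahlqvist): \forall x \forall z (x R^2 z \to \exists w (x R^2 w \wedge zRw)) — i.e. a generalized confluence (Geach) condition.
(F1): fails — w0R²w1 but no w with w0R²w and w1Rw.
(F2): holds.
(F3): fails — mR²n but no w with mR²w and nRw.
(F4): holds.
Valid on: (F2), (F4).

(F2), (F4)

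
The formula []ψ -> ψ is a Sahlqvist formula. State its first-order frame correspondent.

Suppose □ψ→ψ is valid. At any x set V(ψ)={w : Rxw}. Then □ψ holds at x, so ψ holds at x, i.e. Rxx.
Conversely, on a frame with reflexivity the schema holds at every world under every valuation.
So the correspondent is reflexivity.

reflexivity: forall x Rxx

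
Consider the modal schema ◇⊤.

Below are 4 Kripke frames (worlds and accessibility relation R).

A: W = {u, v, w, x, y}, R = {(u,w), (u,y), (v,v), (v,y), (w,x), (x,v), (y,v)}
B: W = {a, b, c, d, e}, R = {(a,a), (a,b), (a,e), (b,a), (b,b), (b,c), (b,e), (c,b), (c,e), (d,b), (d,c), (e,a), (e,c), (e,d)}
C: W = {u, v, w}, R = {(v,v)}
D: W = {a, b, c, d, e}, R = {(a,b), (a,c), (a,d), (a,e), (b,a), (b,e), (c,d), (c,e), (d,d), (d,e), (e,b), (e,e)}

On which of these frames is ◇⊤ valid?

A, B, D

The schema corresponds to seriality: ∀x ∃y Rxy.
A: condition met.
B: condition met.
C: fails — world u has no successor.
D: condition met.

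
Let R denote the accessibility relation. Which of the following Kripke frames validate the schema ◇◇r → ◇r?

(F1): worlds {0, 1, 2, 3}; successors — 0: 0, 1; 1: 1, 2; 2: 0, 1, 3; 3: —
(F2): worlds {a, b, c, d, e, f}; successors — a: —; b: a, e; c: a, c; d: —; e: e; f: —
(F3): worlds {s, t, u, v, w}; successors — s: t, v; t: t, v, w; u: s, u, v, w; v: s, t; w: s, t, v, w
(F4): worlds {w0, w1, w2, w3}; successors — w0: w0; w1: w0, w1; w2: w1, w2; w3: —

Frame correspondent (Sahlqvist): ∀x ∀y ∀z (Rxy ∧ Ryz → Rxz) — i.e. transitivity.
(F1): fails — R12 and R23 but not R13.
(F2): satisfies the condition.
(F3): fails — Ruv and Rvt but not Rut.
(F4): fails — Rw2w1 and Rw1w0 but not Rw2w0.
Valid on: (F2).

(F2)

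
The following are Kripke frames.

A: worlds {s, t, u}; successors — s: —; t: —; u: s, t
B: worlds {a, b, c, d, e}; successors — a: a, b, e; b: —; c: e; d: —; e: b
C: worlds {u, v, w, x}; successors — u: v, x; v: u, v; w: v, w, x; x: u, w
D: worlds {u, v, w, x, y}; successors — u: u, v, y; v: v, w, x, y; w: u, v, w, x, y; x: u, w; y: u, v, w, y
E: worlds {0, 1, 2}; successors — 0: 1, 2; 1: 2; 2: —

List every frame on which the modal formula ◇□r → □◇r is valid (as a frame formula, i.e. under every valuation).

C, D

The schema corresponds to convergence: ∀x ∀y ∀z (Rxy ∧ Rxz → ∃w (Ryw ∧ Rzw)).
A: fails — Rus and Rus but s and s have no common successor.
B: fails — Rab and Rab but b and b have no common successor.
C: holds.
D: holds.
E: fails — R01 and R02 but 1 and 2 have no common successor.
Valid on: C, D.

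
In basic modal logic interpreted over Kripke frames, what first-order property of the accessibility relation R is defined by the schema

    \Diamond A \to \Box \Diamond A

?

the Euclidean property: \forall x \forall y \forall z (Rxy \wedge Rxz \to Ryz)

This schema is the 5 axiom.
It corresponds to the Euclidean property: \forall x \forall y \forall z (Rxy \wedge Rxz \to Ryz).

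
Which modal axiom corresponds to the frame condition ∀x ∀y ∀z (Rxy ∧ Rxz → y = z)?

A defining formula is ◇p → □p (the CD axiom).
Suppose ◇p→□p is valid. Take Rxy, Rxz and set V(p)={y}. Then ◇p at x, so □p at x, so p at z, i.e. z=y.

◇p → □p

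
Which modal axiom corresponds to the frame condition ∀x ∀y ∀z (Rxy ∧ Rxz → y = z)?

◇s → □s

The condition is partial functionality. The CD schema ◇s → □s defines it.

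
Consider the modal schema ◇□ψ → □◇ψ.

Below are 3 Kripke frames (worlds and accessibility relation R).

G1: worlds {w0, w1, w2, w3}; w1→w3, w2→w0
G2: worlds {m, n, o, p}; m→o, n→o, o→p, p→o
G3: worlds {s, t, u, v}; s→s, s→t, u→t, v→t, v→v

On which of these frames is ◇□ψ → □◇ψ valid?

G2

The schema corresponds to convergence: ∀x ∀y ∀z (Rxy ∧ Rxz → ∃w (Ryw ∧ Rzw)).
G1: fails — Rw1w3 and Rw1w3 but w3 and w3 have no common successor.
G2: holds.
G3: fails — Rss and Rst but s and t have no common successor.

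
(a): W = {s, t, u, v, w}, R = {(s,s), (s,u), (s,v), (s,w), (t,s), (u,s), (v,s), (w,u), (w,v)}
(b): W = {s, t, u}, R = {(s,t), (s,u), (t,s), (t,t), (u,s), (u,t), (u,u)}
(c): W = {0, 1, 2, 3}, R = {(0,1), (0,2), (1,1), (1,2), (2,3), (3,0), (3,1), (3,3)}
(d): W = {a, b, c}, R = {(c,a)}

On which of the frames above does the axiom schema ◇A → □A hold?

(d)

This is the axiom for partial functionality; its first-order frame correspondent is ∀x ∀y ∀z (Rxy ∧ Rxz → y = z).
(a): fails — s sees both s and u.
(b): fails — s sees both t and u.
(c): fails — 0 sees both 1 and 2.
(d): holds.
Valid on: (d).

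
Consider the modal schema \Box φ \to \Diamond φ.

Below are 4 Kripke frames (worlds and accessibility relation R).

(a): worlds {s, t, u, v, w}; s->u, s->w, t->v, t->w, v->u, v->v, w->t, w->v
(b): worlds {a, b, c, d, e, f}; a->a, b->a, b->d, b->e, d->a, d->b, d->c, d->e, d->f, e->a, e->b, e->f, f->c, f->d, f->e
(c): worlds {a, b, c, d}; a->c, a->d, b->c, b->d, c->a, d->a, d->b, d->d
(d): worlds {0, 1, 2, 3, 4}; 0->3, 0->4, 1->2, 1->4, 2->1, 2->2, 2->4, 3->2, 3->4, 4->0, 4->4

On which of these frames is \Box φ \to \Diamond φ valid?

(c), (d)

Frame correspondent (Sahlqvist): \forall x \exists y Rxy — i.e. seriality.
(a): fails — world u has no successor.
(b): fails — world c has no successor.
(c): holds.
(d): holds.
Valid on: (c), (d).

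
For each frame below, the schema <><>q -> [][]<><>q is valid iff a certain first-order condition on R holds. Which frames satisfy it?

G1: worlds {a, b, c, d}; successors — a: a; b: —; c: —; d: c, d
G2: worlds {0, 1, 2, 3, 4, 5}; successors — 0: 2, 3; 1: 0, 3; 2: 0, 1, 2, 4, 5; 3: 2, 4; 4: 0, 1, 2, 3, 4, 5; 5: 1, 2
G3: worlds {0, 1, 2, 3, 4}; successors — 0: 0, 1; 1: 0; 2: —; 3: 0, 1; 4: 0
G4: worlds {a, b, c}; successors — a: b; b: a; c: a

G3, G4

Frame correspondent (Sahlqvist): forall x forall y forall z ((x R^2 y & x R^2 z) -> exists w (y = w & z R^2 w)) — i.e. a generalized confluence (Geach) condition.
G1: fails — dR²c, dR²c but no w with c=w and cR²w.
G2: fails — 0R²0, 0R²1 but no w with 0=w and 1R²w.
G3: condition met.
G4: condition met.
Valid on: G3, G4.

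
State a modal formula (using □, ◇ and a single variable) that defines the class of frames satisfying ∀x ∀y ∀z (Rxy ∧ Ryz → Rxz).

The condition is transitivity. The 4 schema □r → □□r defines it.
Suppose □r→□□r is valid. Take Rxy, Ryz and set V(r)={w : Rxw}. Then □r at x, so □□r at x, so □r at y, so r at z, i.e. Rxz.

□r → □□r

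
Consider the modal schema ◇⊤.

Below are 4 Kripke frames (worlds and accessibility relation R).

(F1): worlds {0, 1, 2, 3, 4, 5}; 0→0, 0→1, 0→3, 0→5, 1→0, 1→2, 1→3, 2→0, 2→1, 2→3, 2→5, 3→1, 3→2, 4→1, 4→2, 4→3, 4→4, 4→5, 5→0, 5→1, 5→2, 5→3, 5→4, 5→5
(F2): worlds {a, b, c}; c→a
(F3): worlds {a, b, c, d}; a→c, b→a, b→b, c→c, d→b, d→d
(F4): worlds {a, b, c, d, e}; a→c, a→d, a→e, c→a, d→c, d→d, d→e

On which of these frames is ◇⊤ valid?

The schema corresponds to seriality: ∀x ∃y Rxy.
(F1): ✓.
(F2): fails — world a has no successor.
(F3): ✓.
(F4): fails — world b has no successor.
Valid on: (F1), (F3).

(F1), (F3)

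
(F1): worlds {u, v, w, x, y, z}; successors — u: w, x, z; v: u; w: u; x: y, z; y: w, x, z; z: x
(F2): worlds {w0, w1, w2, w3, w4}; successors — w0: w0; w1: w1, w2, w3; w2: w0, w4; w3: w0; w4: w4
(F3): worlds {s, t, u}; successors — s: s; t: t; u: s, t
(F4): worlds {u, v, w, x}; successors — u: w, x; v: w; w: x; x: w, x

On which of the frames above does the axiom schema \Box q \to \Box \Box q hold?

This is the axiom for transitivity; its first-order frame correspondent is \forall x \forall y \forall z (Rxy \wedge Ryz \to Rxz).
(F1): fails — Ryx and Rxy but not Ryy.
(F2): fails — Rw1w2 and Rw2w4 but not Rw1w4.
(F3): satisfies the condition.
(F4): fails — Rwx and Rxw but not Rww.
Valid on: (F3).

(F3)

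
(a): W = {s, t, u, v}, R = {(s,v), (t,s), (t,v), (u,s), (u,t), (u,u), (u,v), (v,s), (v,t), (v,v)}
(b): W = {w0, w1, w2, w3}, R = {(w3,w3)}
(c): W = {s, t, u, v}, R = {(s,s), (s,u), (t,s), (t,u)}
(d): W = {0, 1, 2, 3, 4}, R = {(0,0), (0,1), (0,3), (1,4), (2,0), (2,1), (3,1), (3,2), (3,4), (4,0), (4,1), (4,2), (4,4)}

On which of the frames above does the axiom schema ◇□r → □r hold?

(b)

This is the axiom for a generalized confluence (Geach) condition; its first-order frame correspondent is ∀x ∀y ∀z ((xRy ∧ xRz) → ∃w (yRw ∧ z = w)).
(a): fails — tRs, tRs but no w with sRw and s=w.
(b): ✓.
(c): fails — sRu, sRs but no w with uRw and s=w.
(d): fails — 0R1, 0R0 but no w with 1Rw and 0=w.
Valid on: (b).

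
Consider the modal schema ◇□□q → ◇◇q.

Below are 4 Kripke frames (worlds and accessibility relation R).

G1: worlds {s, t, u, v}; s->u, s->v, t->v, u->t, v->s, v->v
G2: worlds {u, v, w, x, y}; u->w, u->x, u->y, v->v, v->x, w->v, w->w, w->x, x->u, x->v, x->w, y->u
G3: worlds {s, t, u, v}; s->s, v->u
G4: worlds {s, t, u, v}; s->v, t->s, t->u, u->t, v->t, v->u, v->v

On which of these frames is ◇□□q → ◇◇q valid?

Frame correspondent (Sahlqvist): ∀x ∀y (xRy → ∃w (yR²w ∧ xR²w)) — i.e. a generalized confluence (Geach) condition.
G1: satisfies the condition.
G2: satisfies the condition.
G3: fails — vRu but no w with uR²w and vR²w.
G4: fails — tRu but no w with uR²w and tR²w.
Valid on: G1, G2.

G1, G2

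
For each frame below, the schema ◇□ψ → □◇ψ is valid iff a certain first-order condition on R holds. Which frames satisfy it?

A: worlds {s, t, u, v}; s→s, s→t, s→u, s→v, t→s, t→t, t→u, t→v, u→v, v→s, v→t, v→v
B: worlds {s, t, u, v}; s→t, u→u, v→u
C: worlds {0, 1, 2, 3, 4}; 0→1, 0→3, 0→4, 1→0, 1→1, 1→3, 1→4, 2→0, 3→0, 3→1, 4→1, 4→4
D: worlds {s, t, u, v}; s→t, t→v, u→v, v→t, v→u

This is the axiom for convergence; its first-order frame correspondent is ∀x ∀y ∀z (Rxy ∧ Rxz → ∃w (Ryw ∧ Rzw)).
A: holds.
B: fails — Rst and Rst but t and t have no common successor.
C: holds.
D: holds.

A, C, D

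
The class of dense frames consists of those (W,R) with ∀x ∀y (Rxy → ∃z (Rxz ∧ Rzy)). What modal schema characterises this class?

□□p → □p

This is density; the standard corresponding axiom is C4: □□p → □p.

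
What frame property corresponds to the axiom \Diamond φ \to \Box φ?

Partial functionality

Suppose ◇φ→□φ is valid. Take Rxy, Rxz and set V(φ)={y}. Then ◇φ at x, so □φ at x, so φ at z, i.e. z=y.
The converse is a direct semantic check.
So the correspondent is partial functionality.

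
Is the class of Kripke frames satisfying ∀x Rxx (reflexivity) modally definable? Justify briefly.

Yes: it is reflexivity, defined by the T schema □q → q.
Suppose □q→q is valid. At any x set V(q)={w : Rxw}. Then □q holds at x, so q holds at x, i.e. Rxx.

Definable; □q → q defines it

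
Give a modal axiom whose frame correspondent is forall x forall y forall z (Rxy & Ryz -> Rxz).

The condition is transitivity. The 4 schema □q → □□q defines it.
Suppose □q→□□q is valid. Take Rxy, Ryz and set V(q)={w : Rxw}. Then □q at x, so □□q at x, so □q at y, so q at z, i.e. Rxz.

□q → □□q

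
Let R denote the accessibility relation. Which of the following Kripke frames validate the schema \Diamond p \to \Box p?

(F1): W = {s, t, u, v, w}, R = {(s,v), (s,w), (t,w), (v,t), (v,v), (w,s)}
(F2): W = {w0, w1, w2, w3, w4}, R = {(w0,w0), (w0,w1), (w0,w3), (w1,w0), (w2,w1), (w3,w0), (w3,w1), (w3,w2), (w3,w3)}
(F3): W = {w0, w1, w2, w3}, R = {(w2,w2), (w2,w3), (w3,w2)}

none

Frame correspondent (Sahlqvist): \forall x \forall y \forall z (Rxy \wedge Rxz \to y = z) — i.e. partial functionality.
(F1): fails — s sees both v and w.
(F2): fails — w0 sees both w0 and w1.
(F3): fails — w2 sees both w2 and w3.
Valid on no frame.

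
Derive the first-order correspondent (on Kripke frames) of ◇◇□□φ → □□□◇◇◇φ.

∀x ∀y ∀z ((xR²y ∧ xR³z) → ∃w (yR²w ∧ zR³w))

This is a Sahlqvist (Geach-type) schema ◇^2□^2φ → □^3◇^3φ.
First-order correspondent: ∀x ∀y ∀z ((xR²y ∧ xR³z) → ∃w (yR²w ∧ zR³w)).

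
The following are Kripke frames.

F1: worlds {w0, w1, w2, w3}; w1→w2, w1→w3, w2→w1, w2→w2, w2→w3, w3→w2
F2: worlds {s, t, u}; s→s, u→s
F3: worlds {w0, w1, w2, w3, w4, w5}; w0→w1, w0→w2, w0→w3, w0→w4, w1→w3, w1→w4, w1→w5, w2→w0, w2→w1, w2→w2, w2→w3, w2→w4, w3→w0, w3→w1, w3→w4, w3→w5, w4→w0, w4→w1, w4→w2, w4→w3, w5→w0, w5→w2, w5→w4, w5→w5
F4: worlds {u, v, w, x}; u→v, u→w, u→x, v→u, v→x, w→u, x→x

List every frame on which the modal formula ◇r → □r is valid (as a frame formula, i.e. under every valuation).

Frame correspondent (Sahlqvist): ∀x ∀y ∀z (Rxy ∧ Rxz → y = z) — i.e. partial functionality.
F1: fails — w1 sees both w2 and w3.
F2: condition met.
F3: fails — w0 sees both w1 and w2.
F4: fails — u sees both v and w.
Valid on: F2.

F2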